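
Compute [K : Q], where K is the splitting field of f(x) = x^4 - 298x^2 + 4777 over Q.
[K : Q] = 4

Solving the quadratic in x^2: x^2 = (298 ± √(298^2 - 4·4777))/2 = (298 ± √69696)/2 = (298 ± 264)/2, giving x^2 = 17 or x^2 = 281. So f(x) = (x^2 - 17)(x^2 - 281) and the roots of f are ±√17, ±√281. Hence the splitting field is K = Q(√17, √281). Since 17 and 281 are distinct squarefree integers > 1, their product 4777 is not a perfect square, so √281 ∉ Q(√17). By the tower law [K:Q] = [Q(√17,√281):Q(√17)] · [Q(√17):Q] = 2 · 2 = 4.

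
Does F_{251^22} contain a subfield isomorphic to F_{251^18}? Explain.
No: F_{251^18} is not a subfield of F_{251^22}

F_{p^m} embeds in F_{p^n} iff m | n. Here 18 ∤ 22 (since 22 = 1·18 + 4 with remainder 4 ≠ 0), so F_{251^18} is not a subfield of F_{251^22}. Equivalently: if it were, the tower law would give 18 = [F_{251^18}:F_251] dividing [F_{251^22}:F_251] = 22, contradiction.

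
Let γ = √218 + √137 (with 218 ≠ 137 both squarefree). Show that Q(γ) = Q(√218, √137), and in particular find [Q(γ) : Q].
[Q(γ) : Q] = 4 (equivalently, Q(γ) = Q(√218, √137))

Obviously Q(γ) ⊆ Q(√218, √137), and [Q(√218, √137):Q] = 4 (since 218, 137 are distinct squarefree integers > 1 with 29866 not a perfect square). To show equality we compute the minimal polynomial of γ. From γ = √218 + √137: γ^2 = 218 + 2√(29866) + 137 = 355 + 2√(29866), so γ^2 - 355 = 2√(29866); squaring, (γ^2 - 355)^2 = 4·29866, i.e. γ^4 - 710γ^2 + 126025 - 119464 = 0, i.e. γ^4 - 710γ^2 + 6561 = 0. So γ is a root of x^4 - 710x^2 + 6561. This polynomial is irreducible over Q: it has no rational root (each ±√218 ± √137 is irrational), and any factorization into two quadratics over Q would force √(29866) ∈ Q (pairing opposite roots) or √218, √137 ∈ Q (other pairings), all impossible. Hence [Q(γ):Q] = 4 = [Q(√218, √137):Q], so Q(γ) = Q(√218, √137).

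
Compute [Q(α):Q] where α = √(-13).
[Q(α):Q] = 2

[Q(α):Q] equals the degree of the minimal polynomial of α. Here α^2 = -13 and x^2 + 13 is irreducible (d = -13 is squarefree, ≠ 1, hence not a square), so deg(m_α) = 2. Thus [Q(α):Q] = 2.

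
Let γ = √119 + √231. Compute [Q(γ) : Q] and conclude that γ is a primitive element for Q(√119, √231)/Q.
[Q(γ) : Q] = 4 (equivalently, Q(γ) = Q(√119, √231))

Obviously Q(γ) ⊆ Q(√119, √231), and [Q(√119, √231):Q] = 4 (since 119, 231 are distinct squarefree integers > 1 with 27489 not a perfect square). To show equality we compute the minimal polynomial of γ. From γ = √119 + √231: γ^2 = 119 + 2√(27489) + 231 = 350 + 2√(27489), so γ^2 - 350 = 2√(27489); squaring, (γ^2 - 350)^2 = 4·27489, i.e. γ^4 - 700γ^2 + 122500 - 109956 = 0, i.e. γ^4 - 700γ^2 + 12544 = 0. So γ is a root of x^4 - 700x^2 + 12544. This polynomial is irreducible over Q: it has no rational root (each ±√119 ± √231 is irrational), and any factorization into two quadratics over Q would force √(27489) ∈ Q (pairing opposite roots) or √119, √231 ∈ Q (other pairings), all impossible. Hence [Q(γ):Q] = 4 = [Q(√119, √231):Q], so Q(γ) = Q(√119, √231).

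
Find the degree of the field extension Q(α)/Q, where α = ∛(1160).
[Q(α):Q] = 3

The minimal polynomial of α is x^3 - 1160, irreducible over Q since 1160 is not a perfect cube (so x^3 - 1160 has no rational root). Hence [Q(α):Q] = deg(m_α) = 3.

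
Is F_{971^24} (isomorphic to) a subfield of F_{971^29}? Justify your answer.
No: F_{971^24} is not a subfield of F_{971^29}

F_{p^m} embeds in F_{p^n} iff m | n. Here 24 ∤ 29 (since 29 = 1·24 + 5 with remainder 5 ≠ 0), so F_{971^24} is not a subfield of F_{971^29}. Equivalently: if it were, the tower law would give 24 = [F_{971^24}:F_971] dividing [F_{971^29}:F_971] = 29, contradiction.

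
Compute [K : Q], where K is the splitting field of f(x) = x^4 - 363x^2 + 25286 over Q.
[K : Q] = 4

Solving the quadratic in x^2: x^2 = (363 ± √(363^2 - 4·25286))/2 = (363 ± √30625)/2 = (363 ± 175)/2, giving x^2 = 269 or x^2 = 94. So f(x) = (x^2 - 269)(x^2 - 94) and the roots of f are ±√269, ±√94. Hence the splitting field is K = Q(√269, √94). Since 269 and 94 are distinct squarefree integers > 1, their product 25286 is not a perfect square, so √94 ∉ Q(√269). By the tower law [K:Q] = [Q(√269,√94):Q(√269)] · [Q(√269):Q] = 2 · 2 = 4.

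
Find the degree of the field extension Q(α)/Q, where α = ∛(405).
[Q(α):Q] = 3

The minimal polynomial of α is x^3 - 405, irreducible over Q since 405 is not a perfect cube (so x^3 - 405 has no rational root). Hence [Q(α):Q] = deg(m_α) = 3.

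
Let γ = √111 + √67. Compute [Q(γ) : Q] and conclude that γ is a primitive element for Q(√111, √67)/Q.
[Q(γ) : Q] = 4 (equivalently, Q(γ) = Q(√111, √67))

Obviously Q(γ) ⊆ Q(√111, √67), and [Q(√111, √67):Q] = 4 (since 111, 67 are distinct squarefree integers > 1 with 7437 not a perfect square). To show equality we compute the minimal polynomial of γ. From γ = √111 + √67: γ^2 = 111 + 2√(7437) + 67 = 178 + 2√(7437), so γ^2 - 178 = 2√(7437); squaring, (γ^2 - 178)^2 = 4·7437, i.e. γ^4 - 356γ^2 + 31684 - 29748 = 0, i.e. γ^4 - 356γ^2 + 1936 = 0. So γ is a root of x^4 - 356x^2 + 1936. This polynomial is irreducible over Q: it has no rational root (each ±√111 ± √67 is irrational), and any factorization into two quadratics over Q would force √(7437) ∈ Q (pairing opposite roots) or √111, √67 ∈ Q (other pairings), all impossible. Hence [Q(γ):Q] = 4 = [Q(√111, √67):Q], so Q(γ) = Q(√111, √67).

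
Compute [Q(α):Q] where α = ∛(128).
[Q(α):Q] = 3

The minimal polynomial of α is x^3 - 128, irreducible over Q since 128 is not a perfect cube (so x^3 - 128 has no rational root). Hence [Q(α):Q] = deg(m_α) = 3.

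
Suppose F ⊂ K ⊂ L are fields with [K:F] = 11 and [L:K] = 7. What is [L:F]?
[L:F] = 77

The tower law says that for any tower of field extensions F ⊂ K ⊂ L with finite degrees, [L:F] = [L:K] · [K:F]. Here this gives [L:F] = 7 · 11 = 77.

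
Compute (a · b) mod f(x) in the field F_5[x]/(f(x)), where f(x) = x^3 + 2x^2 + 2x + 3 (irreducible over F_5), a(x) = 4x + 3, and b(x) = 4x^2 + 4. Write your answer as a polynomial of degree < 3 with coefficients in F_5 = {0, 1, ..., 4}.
a · b ≡ 4x + 4 (mod f(x))

Multiply in F_5[x]: a(x)·b(x) = (4x + 3)·(4x^2 + 4) = x^3 + 2x^2 + x + 2. This has degree ≥ 3, so divide by f(x) over F_5: x^3 + 2x^2 + x + 2 = (1)·(x^3 + 2x^2 + 2x + 3) + (4x + 4). Hence a·b ≡ 4x + 4 (mod f). (F_5[x]/(f) is a field with 5^3 = 125 elements since f is irreducible of degree 3.)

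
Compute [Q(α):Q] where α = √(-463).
[Q(α):Q] = 2

[Q(α):Q] equals the degree of the minimal polynomial of α. Here α^2 = -463 and x^2 + 463 is irreducible (d = -463 is squarefree, ≠ 1, hence not a square), so deg(m_α) = 2. Thus [Q(α):Q] = 2.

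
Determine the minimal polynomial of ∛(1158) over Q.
m_α(x) = x^3 - 1158

α satisfies α^3 = 1158, so x^3 - 1158 annihilates α. By the rational root test, a rational root p/q (in lowest terms) of x^3 - 1158 would satisfy p^3 = 1158 q^3, forcing q = 1 and p^3 = 1158; but 1158 is not a perfect cube, contradiction. A monic cubic over Q with no rational root is irreducible (any nontrivial factorization would include a linear factor). Hence x^3 - 1158 is the minimal polynomial of α, and in particular [Q(α):Q] = 3.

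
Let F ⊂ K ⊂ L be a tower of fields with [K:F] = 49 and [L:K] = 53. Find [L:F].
[L:F] = 2597

The tower law says that for any tower of field extensions F ⊂ K ⊂ L with finite degrees, [L:F] = [L:K] · [K:F]. Here this gives [L:F] = 53 · 49 = 2597.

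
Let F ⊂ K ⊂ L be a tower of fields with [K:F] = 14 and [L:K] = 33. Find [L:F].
[L:F] = 462

The tower law says that for any tower of field extensions F ⊂ K ⊂ L with finite degrees, [L:F] = [L:K] · [K:F]. Here this gives [L:F] = 33 · 14 = 462.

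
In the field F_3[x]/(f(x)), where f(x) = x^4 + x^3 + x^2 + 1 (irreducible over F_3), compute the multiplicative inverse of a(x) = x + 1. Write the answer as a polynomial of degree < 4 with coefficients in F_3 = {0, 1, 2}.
a(x)^(-1) ≡ x^3 + x + 2 (mod f(x))

Since f is irreducible over F_3, F_3[x]/(f) is a field and a(x) ≠ 0 has an inverse. Apply the extended Euclidean algorithm to f(x) and a(x) in F_3[x]: f(x) = (x^3 + x + 2)·a(x) + (2). The last nonzero remainder is the constant 2 = gcd(f, a) in F_3. Back-substituting through the division chain expresses 2 = s(x)·a(x) + t(x)·f(x) with s(x) ≡ 2x^3 + 2x + 1 (mod f), so (2x^3 + 2x + 1)·a(x) ≡ 2 (mod f). Multiplying by 2^(-1) ≡ 2 in F_3 gives a(x)^(-1) ≡ 2·(2x^3 + 2x + 1) ≡ x^3 + x + 2 (mod f). Check: (x + 1)·(x^3 + x + 2) = x^4 + x^3 + x^2 + 2 ≡ 1 (mod x^4 + x^3 + x^2 + 1).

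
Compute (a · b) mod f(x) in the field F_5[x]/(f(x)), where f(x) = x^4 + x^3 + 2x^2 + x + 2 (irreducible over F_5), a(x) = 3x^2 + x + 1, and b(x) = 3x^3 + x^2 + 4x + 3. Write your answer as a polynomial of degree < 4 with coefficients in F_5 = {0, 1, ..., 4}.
a · b ≡ x^3 + x^2 + 2x + 4 (mod f(x))

Multiply in F_5[x]: a(x)·b(x) = (3x^2 + x + 1)·(3x^3 + x^2 + 4x + 3) = 4x^5 + x^4 + x^3 + 4x^2 + 2x + 3. This has degree ≥ 4, so divide by f(x) over F_5: 4x^5 + x^4 + x^3 + 4x^2 + 2x + 3 = (4x + 2)·(x^4 + x^3 + 2x^2 + x + 2) + (x^3 + x^2 + 2x + 4). Hence a·b ≡ x^3 + x^2 + 2x + 4 (mod f). (F_5[x]/(f) is a field with 5^4 = 625 elements since f is irreducible of degree 4.)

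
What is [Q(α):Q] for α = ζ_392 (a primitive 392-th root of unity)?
[Q(α):Q] = 168

The minimal polynomial of ζ_392 over Q is the 392-th cyclotomic polynomial Φ_392(x), which is irreducible over Q and has degree φ(392) = 168. Hence [Q(α):Q] = φ(392) = 168.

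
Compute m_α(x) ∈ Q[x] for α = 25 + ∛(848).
m_α(x) = x^3 - 75x^2 + 1875x - 16473

Set β = α - 25 = ∛(848), so β^3 = 848. Then (α - 25)^3 - 848 = 0, i.e. α is a root of g(x) = (x - 25)^3 - 848 = x^3 - 75x^2 + 1875x - 16473. Since g(x) = h(x - 25) where h(x) = x^3 - 848, and h is irreducible over Q (because 848 is not a perfect cube, so h has no rational root, and a monic cubic with no rational root is irreducible), g is also irreducible (irreducibility is preserved under the substitution x → x - 25). Hence m_α(x) = x^3 - 75x^2 + 1875x - 16473.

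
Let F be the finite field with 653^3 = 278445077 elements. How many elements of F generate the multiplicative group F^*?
There are φ(278445076) = 103716288 primitive elements

F_q^* is cyclic of order q - 1 = 278445076. A cyclic group of order m has exactly φ(m) generators. Here m = 278445076 = 2^2 · 7 · 13^2 · 19^2 · 163, so the number of primitive elements is φ(278445076) = 103716288.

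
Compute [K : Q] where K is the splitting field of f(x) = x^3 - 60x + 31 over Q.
[K : Q] = 6

By the rational root test, any rational root of the monic integer polynomial f(x) = x^3 - 60x + 31 must be an integer dividing the constant term 31, i.e. one of ±{1, 31}. Evaluating: f(1) = -28, f(-1) = 90, f(31) = 27962, f(-31) = -27900; none is 0, so f has no rational root and is therefore irreducible over Q (a cubic with no linear factor over a field is irreducible). For an irreducible cubic, the Galois group is A_3 or S_3 according as the discriminant disc(f) = -4a^3 - 27b^2 = -4·(-60)^3 - 27·(31)^2 = 838053 is or is not a square in Q. Here disc(f) = 838053 is not a perfect square in Q, so the Galois group of f over Q is not contained in A_3 and must be all of S_3. The splitting field has degree |S_3| = 6 over Q, so [K : Q] = 6.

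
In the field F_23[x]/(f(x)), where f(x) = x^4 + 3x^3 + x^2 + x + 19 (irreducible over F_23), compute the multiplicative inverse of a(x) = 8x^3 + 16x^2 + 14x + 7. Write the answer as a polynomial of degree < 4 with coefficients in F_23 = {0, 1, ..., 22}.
a(x)^(-1) ≡ 3x^2 + 2x + 8 (mod f(x))

Since f is irreducible over F_23, F_23[x]/(f) is a field and a(x) ≠ 0 has an inverse. Apply the extended Euclidean algorithm to f(x) and a(x) in F_23[x]: f(x) = (3x + 3)·a(x) + (3x^2 + 7x + 21);  a(x) = (18x + 17)·(3x^2 + 7x + 21) + (18). The last nonzero remainder is the constant 18 = gcd(f, a) in F_23. Back-substituting through the division chain expresses 18 = s(x)·a(x) + t(x)·f(x) with s(x) ≡ 8x^2 + 13x + 6 (mod f), so (8x^2 + 13x + 6)·a(x) ≡ 18 (mod f). Multiplying by 18^(-1) ≡ 9 in F_23 gives a(x)^(-1) ≡ 9·(8x^2 + 13x + 6) ≡ 3x^2 + 2x + 8 (mod f). Check: (8x^3 + 16x^2 + 14x + 7)·(3x^2 + 2x + 8) = x^5 + 18x^4 + 16x^2 + 11x + 10 ≡ 1 (mod x^4 + 3x^3 + x^2 + x + 19).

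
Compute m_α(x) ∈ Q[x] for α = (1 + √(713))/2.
m_α(x) = x^2 - x - 178

From 2α - 1 = √(713), squaring gives (2α - 1)^2 = 713, i.e. 4α^2 - 4α + 1 = 713, so α^2 - α + (1 - 713)/4 = 0. Since 713 ≡ 1 (mod 4), (1 - 713)/4 = -178 ∈ Z. The polynomial x^2 - x - 178 has discriminant 1 - 4·(-178) = 713, which is not a perfect square in Q (d = 713 is squarefree and ≠ 1), so x^2 - x - 178 is irreducible over Q. It is the minimal polynomial of α.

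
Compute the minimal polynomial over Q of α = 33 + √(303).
m_α(x) = x^2 - 66x + 786

From α - 33 = √(303), squaring gives (α - 33)^2 = 303, i.e. α^2 - 66α + 1089 = 303, so α^2 - 66α + 786 = 0. The discriminant of x^2 - 66x + 786 is (-66)^2 - 4·(786) = 4356 - 3144 = 1212, and 4·(303) is not a perfect square in Q since 303 is squarefree and ≠ 1. Hence x^2 - 66x + 786 is irreducible over Q and is the minimal polynomial of α.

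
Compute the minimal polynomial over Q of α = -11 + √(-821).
m_α(x) = x^2 + 22x + 942

From α + 11 = √(-821), squaring gives (α + 11)^2 = -821, i.e. α^2 + 22α + 121 = -821, so α^2 + 22α + 942 = 0. The discriminant of x^2 + 22x + 942 is (22)^2 - 4·(942) = 484 - 3768 = -3284, and 4·(-821) is not a perfect square in Q since -821 is squarefree and ≠ 1. Hence x^2 + 22x + 942 is irreducible over Q and is the minimal polynomial of α.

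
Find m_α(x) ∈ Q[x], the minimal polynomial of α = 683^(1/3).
m_α(x) = x^3 - 683

α satisfies α^3 = 683, so x^3 - 683 annihilates α. By the rational root test, a rational root p/q (in lowest terms) of x^3 - 683 would satisfy p^3 = 683 q^3, forcing q = 1 and p^3 = 683; but 683 is not a perfect cube, contradiction. A monic cubic over Q with no rational root is irreducible (any nontrivial factorization would include a linear factor). Hence x^3 - 683 is the minimal polynomial of α, and in particular [Q(α):Q] = 3.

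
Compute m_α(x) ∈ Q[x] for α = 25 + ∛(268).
m_α(x) = x^3 - 75x^2 + 1875x - 15893

Set β = α - 25 = ∛(268), so β^3 = 268. Then (α - 25)^3 - 268 = 0, i.e. α is a root of g(x) = (x - 25)^3 - 268 = x^3 - 75x^2 + 1875x - 15893. Since g(x) = h(x - 25) where h(x) = x^3 - 268, and h is irreducible over Q (because 268 is not a perfect cube, so h has no rational root, and a monic cubic with no rational root is irreducible), g is also irreducible (irreducibility is preserved under the substitution x → x - 25). Hence m_α(x) = x^3 - 75x^2 + 1875x - 15893.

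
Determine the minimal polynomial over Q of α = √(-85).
m_α(x) = x^2 + 85

α satisfies α^2 + 85 = 0, so x^2 + 85 annihilates α. Since d = -85 is squarefree and ≠ 1, it is not a perfect square in Q, so x^2 + 85 has no rational root and is therefore irreducible over Q (a degree-2 polynomial over a field is irreducible iff it has no root). Hence m_α(x) = x^2 + 85.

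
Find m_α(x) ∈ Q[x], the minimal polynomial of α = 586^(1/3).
m_α(x) = x^3 - 586

α satisfies α^3 = 586, so x^3 - 586 annihilates α. By the rational root test, a rational root p/q (in lowest terms) of x^3 - 586 would satisfy p^3 = 586 q^3, forcing q = 1 and p^3 = 586; but 586 is not a perfect cube, contradiction. A monic cubic over Q with no rational root is irreducible (any nontrivial factorization would include a linear factor). Hence x^3 - 586 is the minimal polynomial of α, and in particular [Q(α):Q] = 3.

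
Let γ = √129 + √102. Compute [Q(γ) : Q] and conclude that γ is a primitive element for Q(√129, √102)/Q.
[Q(γ) : Q] = 4 (equivalently, Q(γ) = Q(√129, √102))

Obviously Q(γ) ⊆ Q(√129, √102), and [Q(√129, √102):Q] = 4 (since 129, 102 are distinct squarefree integers > 1 with 13158 not a perfect square). To show equality we compute the minimal polynomial of γ. From γ = √129 + √102: γ^2 = 129 + 2√(13158) + 102 = 231 + 2√(13158), so γ^2 - 231 = 2√(13158); squaring, (γ^2 - 231)^2 = 4·13158, i.e. γ^4 - 462γ^2 + 53361 - 52632 = 0, i.e. γ^4 - 462γ^2 + 729 = 0. So γ is a root of x^4 - 462x^2 + 729. This polynomial is irreducible over Q: it has no rational root (each ±√129 ± √102 is irrational), and any factorization into two quadratics over Q would force √(13158) ∈ Q (pairing opposite roots) or √129, √102 ∈ Q (other pairings), all impossible. Hence [Q(γ):Q] = 4 = [Q(√129, √102):Q], so Q(γ) = Q(√129, √102).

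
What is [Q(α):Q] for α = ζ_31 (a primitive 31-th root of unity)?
[Q(α):Q] = 30

The minimal polynomial of ζ_31 over Q is the 31-th cyclotomic polynomial Φ_31(x), which is irreducible over Q and has degree φ(31) = 30. Hence [Q(α):Q] = φ(31) = 30.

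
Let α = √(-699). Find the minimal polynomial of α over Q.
m_α(x) = x^2 + 699

α satisfies α^2 + 699 = 0, so x^2 + 699 annihilates α. Since d = -699 is squarefree and ≠ 1, it is not a perfect square in Q, so x^2 + 699 has no rational root and is therefore irreducible over Q (a degree-2 polynomial over a field is irreducible iff it has no root). Hence m_α(x) = x^2 + 699.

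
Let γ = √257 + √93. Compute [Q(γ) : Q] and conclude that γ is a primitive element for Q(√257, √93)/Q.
[Q(γ) : Q] = 4 (equivalently, Q(γ) = Q(√257, √93))

Obviously Q(γ) ⊆ Q(√257, √93), and [Q(√257, √93):Q] = 4 (since 257, 93 are distinct squarefree integers > 1 with 23901 not a perfect square). To show equality we compute the minimal polynomial of γ. From γ = √257 + √93: γ^2 = 257 + 2√(23901) + 93 = 350 + 2√(23901), so γ^2 - 350 = 2√(23901); squaring, (γ^2 - 350)^2 = 4·23901, i.e. γ^4 - 700γ^2 + 122500 - 95604 = 0, i.e. γ^4 - 700γ^2 + 26896 = 0. So γ is a root of x^4 - 700x^2 + 26896. This polynomial is irreducible over Q: it has no rational root (each ±√257 ± √93 is irrational), and any factorization into two quadratics over Q would force √(23901) ∈ Q (pairing opposite roots) or √257, √93 ∈ Q (other pairings), all impossible. Hence [Q(γ):Q] = 4 = [Q(√257, √93):Q], so Q(γ) = Q(√257, √93).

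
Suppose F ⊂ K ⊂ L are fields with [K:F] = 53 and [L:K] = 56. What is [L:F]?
[L:F] = 2968

The tower law says that for any tower of field extensions F ⊂ K ⊂ L with finite degrees, [L:F] = [L:K] · [K:F]. Here this gives [L:F] = 56 · 53 = 2968.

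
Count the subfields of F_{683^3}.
F_{683^3} has 2 subfields

The subfields of F_{p^n} are exactly the fields F_{p^d} for d | n (each is the fixed field of the unique index-d subgroup of Gal(F_{p^n}/F_p) ≅ Z/nZ). The divisors of n = 3 are {1, 3}, giving 2 subfields: F_{683^1}, F_{683^3}.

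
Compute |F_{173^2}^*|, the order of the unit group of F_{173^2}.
|F_{173^2}^*| = 29928

F_{173^2} has 173^2 = 29929 elements; its multiplicative group consists of all nonzero elements, so |F_{173^2}^*| = 29929 - 1 = 29928. (It is cyclic since any finite subgroup of the multiplicative group of a field is cyclic.)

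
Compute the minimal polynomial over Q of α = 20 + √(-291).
m_α(x) = x^2 - 40x + 691

From α - 20 = √(-291), squaring gives (α - 20)^2 = -291, i.e. α^2 - 40α + 400 = -291, so α^2 - 40α + 691 = 0. The discriminant of x^2 - 40x + 691 is (-40)^2 - 4·(691) = 1600 - 2764 = -1164, and 4·(-291) is not a perfect square in Q since -291 is squarefree and ≠ 1. Hence x^2 - 40x + 691 is irreducible over Q and is the minimal polynomial of α.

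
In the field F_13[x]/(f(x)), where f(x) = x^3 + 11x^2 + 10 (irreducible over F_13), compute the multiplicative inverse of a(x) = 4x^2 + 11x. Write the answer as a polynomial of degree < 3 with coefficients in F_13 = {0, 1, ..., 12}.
a(x)^(-1) ≡ 6x^2 + 3x + 10 (mod f(x))

Since f is irreducible over F_13, F_13[x]/(f) is a field and a(x) ≠ 0 has an inverse. Apply the extended Euclidean algorithm to f(x) and a(x) in F_13[x]: f(x) = (10x + 11)·a(x) + (9x + 10);  a(x) = (12x + 11)·(9x + 10) + (7). The last nonzero remainder is the constant 7 = gcd(f, a) in F_13. Back-substituting through the division chain expresses 7 = s(x)·a(x) + t(x)·f(x) with s(x) ≡ 3x^2 + 8x + 5 (mod f), so (3x^2 + 8x + 5)·a(x) ≡ 7 (mod f). Multiplying by 7^(-1) ≡ 2 in F_13 gives a(x)^(-1) ≡ 2·(3x^2 + 8x + 5) ≡ 6x^2 + 3x + 10 (mod f). Check: (4x^2 + 11x)·(6x^2 + 3x + 10) = 11x^4 + 8x^2 + 6x ≡ 1 (mod x^3 + 11x^2 + 10).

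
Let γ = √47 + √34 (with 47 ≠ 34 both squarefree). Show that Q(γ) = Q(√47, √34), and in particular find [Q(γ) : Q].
[Q(γ) : Q] = 4 (equivalently, Q(γ) = Q(√47, √34))

Obviously Q(γ) ⊆ Q(√47, √34), and [Q(√47, √34):Q] = 4 (since 47, 34 are distinct squarefree integers > 1 with 1598 not a perfect square). To show equality we compute the minimal polynomial of γ. From γ = √47 + √34: γ^2 = 47 + 2√(1598) + 34 = 81 + 2√(1598), so γ^2 - 81 = 2√(1598); squaring, (γ^2 - 81)^2 = 4·1598, i.e. γ^4 - 162γ^2 + 6561 - 6392 = 0, i.e. γ^4 - 162γ^2 + 169 = 0. So γ is a root of x^4 - 162x^2 + 169. This polynomial is irreducible over Q: it has no rational root (each ±√47 ± √34 is irrational), and any factorization into two quadratics over Q would force √(1598) ∈ Q (pairing opposite roots) or √47, √34 ∈ Q (other pairings), all impossible. Hence [Q(γ):Q] = 4 = [Q(√47, √34):Q], so Q(γ) = Q(√47, √34).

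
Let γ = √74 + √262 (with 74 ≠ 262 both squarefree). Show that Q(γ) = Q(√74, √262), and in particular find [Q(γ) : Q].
[Q(γ) : Q] = 4 (equivalently, Q(γ) = Q(√74, √262))

Obviously Q(γ) ⊆ Q(√74, √262), and [Q(√74, √262):Q] = 4 (since 74, 262 are distinct squarefree integers > 1 with 19388 not a perfect square). To show equality we compute the minimal polynomial of γ. From γ = √74 + √262: γ^2 = 74 + 2√(19388) + 262 = 336 + 2√(19388), so γ^2 - 336 = 2√(19388); squaring, (γ^2 - 336)^2 = 4·19388, i.e. γ^4 - 672γ^2 + 112896 - 77552 = 0, i.e. γ^4 - 672γ^2 + 35344 = 0. So γ is a root of x^4 - 672x^2 + 35344. This polynomial is irreducible over Q: it has no rational root (each ±√74 ± √262 is irrational), and any factorization into two quadratics over Q would force √(19388) ∈ Q (pairing opposite roots) or √74, √262 ∈ Q (other pairings), all impossible. Hence [Q(γ):Q] = 4 = [Q(√74, √262):Q], so Q(γ) = Q(√74, √262).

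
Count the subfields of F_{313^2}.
F_{313^2} has 2 subfields

The subfields of F_{p^n} are exactly the fields F_{p^d} for d | n (each is the fixed field of the unique index-d subgroup of Gal(F_{p^n}/F_p) ≅ Z/nZ). The divisors of n = 2 are {1, 2}, giving 2 subfields: F_{313^1}, F_{313^2}.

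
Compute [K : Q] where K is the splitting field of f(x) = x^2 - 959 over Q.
[K : Q] = 2

f(x) = x^2 - 959 factors as (x - √959)(x + √959). The splitting field is K = Q(√959). Since 959 is squarefree and > 1, it is not a perfect square, so x^2 - 959 is irreducible over Q and [Q(√959) : Q] = 2. Hence [K : Q] = 2.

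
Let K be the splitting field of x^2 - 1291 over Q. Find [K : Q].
[K : Q] = 2

f(x) = x^2 - 1291 factors as (x - √1291)(x + √1291). The splitting field is K = Q(√1291). Since 1291 is squarefree and > 1, it is not a perfect square, so x^2 - 1291 is irreducible over Q and [Q(√1291) : Q] = 2. Hence [K : Q] = 2.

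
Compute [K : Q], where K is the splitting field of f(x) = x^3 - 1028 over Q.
[K : Q] = 6

The roots of x^3 - 1028 are ∛1028, ω∛1028, ω^2∛1028 where ω = e^(2πi/3) is a primitive cube root of unity, so K = Q(∛1028, ω). Now [Q(∛1028):Q] = 3 (since 1028 is not a perfect cube, x^3 - 1028 is irreducible) and [Q(ω):Q] = 2. Both 2 and 3 divide [K:Q], and [K:Q] ≤ 3·2 = 6, so [K:Q] = 6. (Equivalently: Q(∛1028) ⊂ R but ω ∉ R, so [K : Q(∛1028)] = 2.)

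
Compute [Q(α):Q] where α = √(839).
[Q(α):Q] = 2

[Q(α):Q] equals the degree of the minimal polynomial of α. Here α^2 = 839 and x^2 - 839 is irreducible (d = 839 is squarefree, ≠ 1, hence not a square), so deg(m_α) = 2. Thus [Q(α):Q] = 2.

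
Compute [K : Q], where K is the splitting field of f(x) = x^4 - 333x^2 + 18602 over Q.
[K : Q] = 4

Solving the quadratic in x^2: x^2 = (333 ± √(333^2 - 4·18602))/2 = (333 ± √36481)/2 = (333 ± 191)/2, giving x^2 = 71 or x^2 = 262. So f(x) = (x^2 - 71)(x^2 - 262) and the roots of f are ±√71, ±√262. Hence the splitting field is K = Q(√71, √262). Since 71 and 262 are distinct squarefree integers > 1, their product 18602 is not a perfect square, so √262 ∉ Q(√71). By the tower law [K:Q] = [Q(√71,√262):Q(√71)] · [Q(√71):Q] = 2 · 2 = 4.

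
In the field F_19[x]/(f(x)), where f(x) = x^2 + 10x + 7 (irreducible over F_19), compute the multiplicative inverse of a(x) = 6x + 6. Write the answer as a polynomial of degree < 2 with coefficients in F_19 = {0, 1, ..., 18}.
a(x)^(-1) ≡ 8x + 15 (mod f(x))

Since f is irreducible over F_19, F_19[x]/(f) is a field and a(x) ≠ 0 has an inverse. Apply the extended Euclidean algorithm to f(x) and a(x) in F_19[x]: f(x) = (16x + 11)·a(x) + (17). The last nonzero remainder is the constant 17 = gcd(f, a) in F_19. Back-substituting through the division chain expresses 17 = s(x)·a(x) + t(x)·f(x) with s(x) ≡ 3x + 8 (mod f), so (3x + 8)·a(x) ≡ 17 (mod f). Multiplying by 17^(-1) ≡ 9 in F_19 gives a(x)^(-1) ≡ 9·(3x + 8) ≡ 8x + 15 (mod f). Check: (6x + 6)·(8x + 15) = 10x^2 + 5x + 14 ≡ 1 (mod x^2 + 10x + 7).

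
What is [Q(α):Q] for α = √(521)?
[Q(α):Q] = 2

[Q(α):Q] equals the degree of the minimal polynomial of α. Here α^2 = 521 and x^2 - 521 is irreducible (d = 521 is squarefree, ≠ 1, hence not a square), so deg(m_α) = 2. Thus [Q(α):Q] = 2.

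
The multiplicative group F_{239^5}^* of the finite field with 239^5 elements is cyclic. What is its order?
|F_{239^5}^*| = 779811265198

F_{239^5} has 239^5 = 779811265199 elements; its multiplicative group consists of all nonzero elements, so |F_{239^5}^*| = 779811265199 - 1 = 779811265198. (It is cyclic since any finite subgroup of the multiplicative group of a field is cyclic.)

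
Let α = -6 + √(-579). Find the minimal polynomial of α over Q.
m_α(x) = x^2 + 12x + 615

From α + 6 = √(-579), squaring gives (α + 6)^2 = -579, i.e. α^2 + 12α + 36 = -579, so α^2 + 12α + 615 = 0. The discriminant of x^2 + 12x + 615 is (12)^2 - 4·(615) = 144 - 2460 = -2316, and 4·(-579) is not a perfect square in Q since -579 is squarefree and ≠ 1. Hence x^2 + 12x + 615 is irreducible over Q and is the minimal polynomial of α.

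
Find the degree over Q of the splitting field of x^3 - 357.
[K : Q] = 6

The roots of x^3 - 357 are ∛357, ω∛357, ω^2∛357 where ω = e^(2πi/3) is a primitive cube root of unity, so K = Q(∛357, ω). Now [Q(∛357):Q] = 3 (since 357 is not a perfect cube, x^3 - 357 is irreducible) and [Q(ω):Q] = 2. Both 2 and 3 divide [K:Q], and [K:Q] ≤ 3·2 = 6, so [K:Q] = 6. (Equivalently: Q(∛357) ⊂ R but ω ∉ R, so [K : Q(∛357)] = 2.)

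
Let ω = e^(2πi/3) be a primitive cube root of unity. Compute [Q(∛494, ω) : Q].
[Q(∛494, ω) : Q] = 6

[Q(∛494):Q] = 3 (min poly x^3 - 494, irreducible since 494 is not a perfect cube). [Q(ω):Q] = 2 (min poly x^2 + x + 1). Since Q(∛494) ⊂ R and ω ∉ R, we have ω ∉ Q(∛494), so x^2 + x + 1 remains irreducible over Q(∛494) and [Q(∛494, ω) : Q(∛494)] = 2. By the tower law, [Q(∛494, ω) : Q] = 3 · 2 = 6. (In fact Q(∛494, ω) is the splitting field of x^3 - 494 over Q.)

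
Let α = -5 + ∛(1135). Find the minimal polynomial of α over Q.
m_α(x) = x^3 + 15x^2 + 75x - 1010

Set β = α + 5 = ∛(1135), so β^3 = 1135. Then (α + 5)^3 - 1135 = 0, i.e. α is a root of g(x) = (x + 5)^3 - 1135 = x^3 + 15x^2 + 75x - 1010. Since g(x) = h(x + 5) where h(x) = x^3 - 1135, and h is irreducible over Q (because 1135 is not a perfect cube, so h has no rational root, and a monic cubic with no rational root is irreducible), g is also irreducible (irreducibility is preserved under the substitution x → x + 5). Hence m_α(x) = x^3 + 15x^2 + 75x - 1010.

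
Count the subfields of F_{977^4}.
F_{977^4} has 3 subfields

The subfields of F_{p^n} are exactly the fields F_{p^d} for d | n (each is the fixed field of the unique index-d subgroup of Gal(F_{p^n}/F_p) ≅ Z/nZ). The divisors of n = 4 are {1, 2, 4}, giving 3 subfields: F_{977^1}, F_{977^2}, F_{977^4}.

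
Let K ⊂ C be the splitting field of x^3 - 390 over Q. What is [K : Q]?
[K : Q] = 6

The roots of x^3 - 390 are ∛390, ω∛390, ω^2∛390 where ω = e^(2πi/3) is a primitive cube root of unity, so K = Q(∛390, ω). Now [Q(∛390):Q] = 3 (since 390 is not a perfect cube, x^3 - 390 is irreducible) and [Q(ω):Q] = 2. Both 2 and 3 divide [K:Q], and [K:Q] ≤ 3·2 = 6, so [K:Q] = 6. (Equivalently: Q(∛390) ⊂ R but ω ∉ R, so [K : Q(∛390)] = 2.)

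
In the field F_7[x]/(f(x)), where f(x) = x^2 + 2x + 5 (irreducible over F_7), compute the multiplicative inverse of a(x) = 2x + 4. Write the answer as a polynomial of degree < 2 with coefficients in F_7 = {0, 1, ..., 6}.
a(x)^(-1) ≡ 2x (mod f(x))

Since f is irreducible over F_7, F_7[x]/(f) is a field and a(x) ≠ 0 has an inverse. Apply the extended Euclidean algorithm to f(x) and a(x) in F_7[x]: f(x) = (4x)·a(x) + (5). The last nonzero remainder is the constant 5 = gcd(f, a) in F_7. Back-substituting through the division chain expresses 5 = s(x)·a(x) + t(x)·f(x) with s(x) ≡ 3x (mod f), so (3x)·a(x) ≡ 5 (mod f). Multiplying by 5^(-1) ≡ 3 in F_7 gives a(x)^(-1) ≡ 3·(3x) ≡ 2x (mod f). Check: (2x + 4)·(2x) = 4x^2 + x ≡ 1 (mod x^2 + 2x + 5).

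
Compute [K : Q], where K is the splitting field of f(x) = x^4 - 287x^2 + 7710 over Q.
[K : Q] = 4

Solving the quadratic in x^2: x^2 = (287 ± √(287^2 - 4·7710))/2 = (287 ± √51529)/2 = (287 ± 227)/2, giving x^2 = 257 or x^2 = 30. So f(x) = (x^2 - 257)(x^2 - 30) and the roots of f are ±√257, ±√30. Hence the splitting field is K = Q(√257, √30). Since 257 and 30 are distinct squarefree integers > 1, their product 7710 is not a perfect square, so √30 ∉ Q(√257). By the tower law [K:Q] = [Q(√257,√30):Q(√257)] · [Q(√257):Q] = 2 · 2 = 4.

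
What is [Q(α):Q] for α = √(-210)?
[Q(α):Q] = 2

[Q(α):Q] equals the degree of the minimal polynomial of α. Here α^2 = -210 and x^2 + 210 is irreducible (d = -210 is squarefree, ≠ 1, hence not a square), so deg(m_α) = 2. Thus [Q(α):Q] = 2.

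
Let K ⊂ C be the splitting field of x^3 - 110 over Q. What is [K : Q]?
[K : Q] = 6

The roots of x^3 - 110 are ∛110, ω∛110, ω^2∛110 where ω = e^(2πi/3) is a primitive cube root of unity, so K = Q(∛110, ω). Now [Q(∛110):Q] = 3 (since 110 is not a perfect cube, x^3 - 110 is irreducible) and [Q(ω):Q] = 2. Both 2 and 3 divide [K:Q], and [K:Q] ≤ 3·2 = 6, so [K:Q] = 6. (Equivalently: Q(∛110) ⊂ R but ω ∉ R, so [K : Q(∛110)] = 2.)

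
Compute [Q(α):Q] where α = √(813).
[Q(α):Q] = 2

[Q(α):Q] equals the degree of the minimal polynomial of α. Here α^2 = 813 and x^2 - 813 is irreducible (d = 813 is squarefree, ≠ 1, hence not a square), so deg(m_α) = 2. Thus [Q(α):Q] = 2.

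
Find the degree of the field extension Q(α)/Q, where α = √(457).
[Q(α):Q] = 2

[Q(α):Q] equals the degree of the minimal polynomial of α. Here α^2 = 457 and x^2 - 457 is irreducible (d = 457 is squarefree, ≠ 1, hence not a square), so deg(m_α) = 2. Thus [Q(α):Q] = 2.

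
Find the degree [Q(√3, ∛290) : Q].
[Q(√3, ∛290) : Q] = 6

Let L = Q(√3, ∛290). Since Q(√3) ⊂ L and [Q(√3):Q] = 2, the tower law gives 2 | [L:Q]. Likewise Q(∛290) ⊂ L with [Q(∛290):Q] = 3 (because 290 is not a perfect cube), so 3 | [L:Q]. As gcd(2,3) = 1, [L:Q] is divisible by 6. Conversely L is generated over Q by √3 and ∛290, so [L:Q] ≤ 2·3 = 6. Therefore [Q(√3, ∛290) : Q] = 6.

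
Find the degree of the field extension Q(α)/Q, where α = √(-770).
[Q(α):Q] = 2

[Q(α):Q] equals the degree of the minimal polynomial of α. Here α^2 = -770 and x^2 + 770 is irreducible (d = -770 is squarefree, ≠ 1, hence not a square), so deg(m_α) = 2. Thus [Q(α):Q] = 2.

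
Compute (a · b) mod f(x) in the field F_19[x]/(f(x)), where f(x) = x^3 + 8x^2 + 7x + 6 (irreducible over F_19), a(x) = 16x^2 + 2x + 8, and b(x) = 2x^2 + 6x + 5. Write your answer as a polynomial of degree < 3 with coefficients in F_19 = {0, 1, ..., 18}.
a · b ≡ 11x^2 + 8x + 7 (mod f(x))

Multiply in F_19[x]: a(x)·b(x) = (16x^2 + 2x + 8)·(2x^2 + 6x + 5) = 13x^4 + 5x^3 + 13x^2 + x + 2. This has degree ≥ 3, so divide by f(x) over F_19: 13x^4 + 5x^3 + 13x^2 + x + 2 = (13x + 15)·(x^3 + 8x^2 + 7x + 6) + (11x^2 + 8x + 7). Hence a·b ≡ 11x^2 + 8x + 7 (mod f). (F_19[x]/(f) is a field with 19^3 = 6859 elements since f is irreducible of degree 3.)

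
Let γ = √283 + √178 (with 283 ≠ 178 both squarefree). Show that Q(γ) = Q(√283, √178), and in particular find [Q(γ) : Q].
[Q(γ) : Q] = 4 (equivalently, Q(γ) = Q(√283, √178))

Obviously Q(γ) ⊆ Q(√283, √178), and [Q(√283, √178):Q] = 4 (since 283, 178 are distinct squarefree integers > 1 with 50374 not a perfect square). To show equality we compute the minimal polynomial of γ. From γ = √283 + √178: γ^2 = 283 + 2√(50374) + 178 = 461 + 2√(50374), so γ^2 - 461 = 2√(50374); squaring, (γ^2 - 461)^2 = 4·50374, i.e. γ^4 - 922γ^2 + 212521 - 201496 = 0, i.e. γ^4 - 922γ^2 + 11025 = 0. So γ is a root of x^4 - 922x^2 + 11025. This polynomial is irreducible over Q: it has no rational root (each ±√283 ± √178 is irrational), and any factorization into two quadratics over Q would force √(50374) ∈ Q (pairing opposite roots) or √283, √178 ∈ Q (other pairings), all impossible. Hence [Q(γ):Q] = 4 = [Q(√283, √178):Q], so Q(γ) = Q(√283, √178).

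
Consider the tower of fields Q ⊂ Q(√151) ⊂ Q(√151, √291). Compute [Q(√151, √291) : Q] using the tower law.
[Q(√151, √291) : Q] = 4

[Q(√151):Q] = 2 (min poly x^2 - 151, irreducible since 151 is squarefree > 1). For the top step, suppose √291 ∈ Q(√151), say √291 = c + d√151 with c, d ∈ Q. Squaring: 291 = c^2 + 151d^2 + 2cd√151. Since √151 ∉ Q this forces 2cd = 0. If d = 0 then √291 = c ∈ Q, contradicting 291 squarefree > 1. If c = 0 then 291 = 151d^2, so 151·291 = (151d)^2 is a perfect square in Q — but 151·291 = 43941 is not a perfect square (since 151 and 291 are distinct squarefree integers). Contradiction. Hence √291 ∉ Q(√151), so x^2 - 291 stays irreducible over Q(√151) and [Q(√151, √291) : Q(√151)] = 2. By the tower law, [Q(√151, √291) : Q] = 2 · 2 = 4.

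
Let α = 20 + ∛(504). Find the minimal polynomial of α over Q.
m_α(x) = x^3 - 60x^2 + 1200x - 8504

Set β = α - 20 = ∛(504), so β^3 = 504. Then (α - 20)^3 - 504 = 0, i.e. α is a root of g(x) = (x - 20)^3 - 504 = x^3 - 60x^2 + 1200x - 8504. Since g(x) = h(x - 20) where h(x) = x^3 - 504, and h is irreducible over Q (because 504 is not a perfect cube, so h has no rational root, and a monic cubic with no rational root is irreducible), g is also irreducible (irreducibility is preserved under the substitution x → x - 20). Hence m_α(x) = x^3 - 60x^2 + 1200x - 8504.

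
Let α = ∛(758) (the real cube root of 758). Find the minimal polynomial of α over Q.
m_α(x) = x^3 - 758

α satisfies α^3 = 758, so x^3 - 758 annihilates α. By the rational root test, a rational root p/q (in lowest terms) of x^3 - 758 would satisfy p^3 = 758 q^3, forcing q = 1 and p^3 = 758; but 758 is not a perfect cube, contradiction. A monic cubic over Q with no rational root is irreducible (any nontrivial factorization would include a linear factor). Hence x^3 - 758 is the minimal polynomial of α, and in particular [Q(α):Q] = 3.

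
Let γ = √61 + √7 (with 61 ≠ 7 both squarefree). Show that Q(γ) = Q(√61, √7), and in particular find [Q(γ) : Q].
[Q(γ) : Q] = 4 (equivalently, Q(γ) = Q(√61, √7))

Obviously Q(γ) ⊆ Q(√61, √7), and [Q(√61, √7):Q] = 4 (since 61, 7 are distinct squarefree integers > 1 with 427 not a perfect square). To show equality we compute the minimal polynomial of γ. From γ = √61 + √7: γ^2 = 61 + 2√(427) + 7 = 68 + 2√(427), so γ^2 - 68 = 2√(427); squaring, (γ^2 - 68)^2 = 4·427, i.e. γ^4 - 136γ^2 + 4624 - 1708 = 0, i.e. γ^4 - 136γ^2 + 2916 = 0. So γ is a root of x^4 - 136x^2 + 2916. This polynomial is irreducible over Q: it has no rational root (each ±√61 ± √7 is irrational), and any factorization into two quadratics over Q would force √(427) ∈ Q (pairing opposite roots) or √61, √7 ∈ Q (other pairings), all impossible. Hence [Q(γ):Q] = 4 = [Q(√61, √7):Q], so Q(γ) = Q(√61, √7).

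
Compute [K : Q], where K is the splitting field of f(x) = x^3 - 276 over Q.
[K : Q] = 6

The roots of x^3 - 276 are ∛276, ω∛276, ω^2∛276 where ω = e^(2πi/3) is a primitive cube root of unity, so K = Q(∛276, ω). Now [Q(∛276):Q] = 3 (since 276 is not a perfect cube, x^3 - 276 is irreducible) and [Q(ω):Q] = 2. Both 2 and 3 divide [K:Q], and [K:Q] ≤ 3·2 = 6, so [K:Q] = 6. (Equivalently: Q(∛276) ⊂ R but ω ∉ R, so [K : Q(∛276)] = 2.)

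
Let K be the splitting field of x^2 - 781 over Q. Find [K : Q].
[K : Q] = 2

f(x) = x^2 - 781 factors as (x - √781)(x + √781). The splitting field is K = Q(√781). Since 781 is squarefree and > 1, it is not a perfect square, so x^2 - 781 is irreducible over Q and [Q(√781) : Q] = 2. Hence [K : Q] = 2.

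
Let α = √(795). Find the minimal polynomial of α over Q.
m_α(x) = x^2 - 795

α satisfies α^2 - 795 = 0, so x^2 - 795 annihilates α. Since d = 795 is squarefree and ≠ 1, it is not a perfect square in Q, so x^2 - 795 has no rational root and is therefore irreducible over Q (a degree-2 polynomial over a field is irreducible iff it has no root). Hence m_α(x) = x^2 - 795.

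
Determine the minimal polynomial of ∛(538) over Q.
m_α(x) = x^3 - 538

α satisfies α^3 = 538, so x^3 - 538 annihilates α. By the rational root test, a rational root p/q (in lowest terms) of x^3 - 538 would satisfy p^3 = 538 q^3, forcing q = 1 and p^3 = 538; but 538 is not a perfect cube, contradiction. A monic cubic over Q with no rational root is irreducible (any nontrivial factorization would include a linear factor). Hence x^3 - 538 is the minimal polynomial of α, and in particular [Q(α):Q] = 3.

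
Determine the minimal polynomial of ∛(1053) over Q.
m_α(x) = x^3 - 1053

α satisfies α^3 = 1053, so x^3 - 1053 annihilates α. By the rational root test, a rational root p/q (in lowest terms) of x^3 - 1053 would satisfy p^3 = 1053 q^3, forcing q = 1 and p^3 = 1053; but 1053 is not a perfect cube, contradiction. A monic cubic over Q with no rational root is irreducible (any nontrivial factorization would include a linear factor). Hence x^3 - 1053 is the minimal polynomial of α, and in particular [Q(α):Q] = 3.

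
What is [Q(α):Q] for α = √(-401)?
[Q(α):Q] = 2

[Q(α):Q] equals the degree of the minimal polynomial of α. Here α^2 = -401 and x^2 + 401 is irreducible (d = -401 is squarefree, ≠ 1, hence not a square), so deg(m_α) = 2. Thus [Q(α):Q] = 2.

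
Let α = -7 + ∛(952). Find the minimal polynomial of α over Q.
m_α(x) = x^3 + 21x^2 + 147x - 609

Set β = α + 7 = ∛(952), so β^3 = 952. Then (α + 7)^3 - 952 = 0, i.e. α is a root of g(x) = (x + 7)^3 - 952 = x^3 + 21x^2 + 147x - 609. Since g(x) = h(x + 7) where h(x) = x^3 - 952, and h is irreducible over Q (because 952 is not a perfect cube, so h has no rational root, and a monic cubic with no rational root is irreducible), g is also irreducible (irreducibility is preserved under the substitution x → x + 7). Hence m_α(x) = x^3 + 21x^2 + 147x - 609.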